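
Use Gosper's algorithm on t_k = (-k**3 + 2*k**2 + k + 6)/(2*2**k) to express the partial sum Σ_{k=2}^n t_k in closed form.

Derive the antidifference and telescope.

S(n) = (-10*2**n + n**3 + 4*n**2 + 9*n + 6)/(2*2**n)

The ratio is (k**3/2 + k**2/2 - k - 4)/(k**3 - 2*k**2 - k - 6).
So A=1/2 and B=1, with C=k**3 - 2*k**2 - k - 6.
Key eq: (1/2)·f(k+1) = (1)·f(k) + (k**3 - 2*k**2 - k - 6).
deg f ≤ 3 (via 0,0,3).
A polynomial solution: f(k) = -2*k*(k**2 + k + 4).
So s_k = (B(k−1)f/C)·t_k = (-2*k*(k**2 + k + 4)/((k - 3)*(k**2 + k + 2)))·t_k = k*(k**2 + k + 4)/2**k.
Check: Δs_k = (-k**3 + 2*k**2 + k + 6)/(2*2**k). ✓
Telescope: S(n) = s_(n+1) − s_(2) = 2**(-n - 1)*(n**3 + 4*n**2 + 9*n + 6) − (5) = (-10*2**n + n**3 + 4*n**2 + 9*n + 6)/(2*2**n).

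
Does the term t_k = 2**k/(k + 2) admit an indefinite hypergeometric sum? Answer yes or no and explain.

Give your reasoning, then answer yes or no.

No — t_k has no hypergeometric antidifference.

The ratio is 2*(k + 2)/(k + 3).
A = 2*k + 4, B = k + 3, C = 1.
Key eq: (2*k + 4)·f(k+1) = (k + 2)·f(k) + (1).
deg f ≤ -1 (via 1,1,0).
d = -1 < 0 ⇒ no nonzero polynomial f; not summable.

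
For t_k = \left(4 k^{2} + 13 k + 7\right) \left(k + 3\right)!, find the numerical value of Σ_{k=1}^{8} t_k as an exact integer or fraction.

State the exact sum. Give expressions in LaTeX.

Σ = 15807052776

t_(k+1)/t_k = (k + 4)*(13*k + 4*(k + 1)**2 + 20)/(4*k**2 + 13*k + 7).
Factor: A=k + 4; B=1; C=k**2 + 13*k/4 + 7/4.
Need (k + 4)·f(k+1) − (1)·f(k) = k**2 + 13*k/4 + 7/4.
d = 1 from the (1,0,2) case.
Solve for f: f(k) = (4*k - 3)/4 (degree 1 ≤ 1).
Certificate R = B(k−1)f/C = (4*k - 3)/(4*k**2 + 13*k + 7) gives s_k = (4*k - 3)*factorial(k + 3).
s_(k+1) − s_k = (4*k**2 + 13*k + 7)*factorial(k + 3) = t_k.
Evaluate s at k=9 and k=1: 15807052800 and 24; difference 15807052776.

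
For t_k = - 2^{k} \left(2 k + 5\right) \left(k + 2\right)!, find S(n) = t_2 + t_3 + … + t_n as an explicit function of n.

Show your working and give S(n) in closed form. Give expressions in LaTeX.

S(n) = - 2 \cdot 2^{n} \left(n + 3\right)! + 96

Step 1: r(k) = 2*(k + 3)*(2*k + 7)/(2*k + 5).
Factor: A=2*k + 6; B=1; C=k + 5/2.
f must satisfy (2*k + 6)·f(k+1) − (1)·f(k) = k + 5/2.
d = 0 from the (1,0,1) case.
Solving with deg f ≤ 0: f(k) = 1/2.
R(k) = B(k−1)·f(k)/C(k) = 1/(2*k + 5); s_k = R·t_k = -2**k*factorial(k + 2).
Check: Δs_k = -2**k*(2*k + 5)*factorial(k + 2). ✓
Telescope: S(n) = s_(n+1) − s_(2) = -2**(n + 1)*factorial(n + 3) − (-96) = -2*2**n*factorial(n + 3) + 96.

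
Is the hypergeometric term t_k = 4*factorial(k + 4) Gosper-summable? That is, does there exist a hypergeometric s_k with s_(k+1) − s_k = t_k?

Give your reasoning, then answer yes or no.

No; the degree bound rules out any f.

t_(k+1)/t_k = k + 5.
Take A(k)=k + 5, B(k)=1, C(k)=1.
Key eq: (k + 5)·f(k+1) = (1)·f(k) + (1).
From deg A=1, deg B=0, deg C=0: d=-1.
deg f ≤ -1 is impossible — no certificate.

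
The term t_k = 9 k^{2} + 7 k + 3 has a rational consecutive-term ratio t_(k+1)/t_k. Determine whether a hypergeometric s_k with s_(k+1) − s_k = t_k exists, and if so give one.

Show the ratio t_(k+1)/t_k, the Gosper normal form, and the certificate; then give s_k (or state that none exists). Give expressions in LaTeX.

Step 1: r(k) = (9*k**2 + 25*k + 19)/(9*k**2 + 7*k + 3).
So A=1 and B=1, with C=k**2 + 7*k/9 + 1/3.
Key eq: (1)·f(k+1) = (1)·f(k) + (k**2 + 7*k/9 + 1/3).
deg f ≤ 3 (via 0,0,2).
A polynomial solution: f(k) = k*(3*k**2 - k + 1)/9.
Get s_k = R·t_k = k*(3*k**2 - k + 1) with R(k) = B(k−1)f(k)/C(k) = k*(3*k**2 - k + 1)/(9*k**2 + 7*k + 3).
Check: Δs_k = 9*k**2 + 7*k + 3. ✓

s_k = k \left(3 k^{2} - k + 1\right)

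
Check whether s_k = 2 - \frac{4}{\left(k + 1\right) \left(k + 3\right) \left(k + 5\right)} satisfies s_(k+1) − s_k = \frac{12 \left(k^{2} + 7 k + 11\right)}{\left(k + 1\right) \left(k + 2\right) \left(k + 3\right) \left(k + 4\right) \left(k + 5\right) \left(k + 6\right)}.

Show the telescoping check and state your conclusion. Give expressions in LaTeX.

s_(k+1) = 2 - 4/((k + 2)*(k + 4)*(k + 6))
s_(k+1) − s_k = 12*(k**2 + 7*k + 11)/(k**6 + 21*k**5 + 175*k**4 + 735*k**3 + 1624*k**2 + 1764*k + 720)
(s_(k+1) − s_k) − t_k = 0

valid; difference matches t_k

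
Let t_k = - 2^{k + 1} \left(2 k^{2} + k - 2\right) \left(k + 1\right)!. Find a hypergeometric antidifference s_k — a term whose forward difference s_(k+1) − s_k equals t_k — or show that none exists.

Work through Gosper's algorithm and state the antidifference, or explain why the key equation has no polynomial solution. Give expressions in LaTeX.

Compute t_(k+1)/t_k: get 2*(k + 2)*(k + 2*(k + 1)**2 - 1)/(2*k**2 + k - 2).
Take A(k)=2*k + 4, B(k)=1, C(k)=k**2 + k/2 - 1.
Need (2*k + 4)·f(k+1) − (1)·f(k) = k**2 + k/2 - 1.
d = 1 from the (1,0,2) case.
Coefficient equations give f(k) = (k - 2)/2.
Certificate R = B(k−1)f/C = (k - 2)/(2*k**2 + k - 2) gives s_k = -2**(k + 1)*(k - 2)*factorial(k + 1).
Check: Δs_k = -2**(k + 1)*(2*k**2 + k - 2)*factorial(k + 1). ✓

s_k = - 2^{k + 1} \left(k - 2\right) \left(k + 1\right)!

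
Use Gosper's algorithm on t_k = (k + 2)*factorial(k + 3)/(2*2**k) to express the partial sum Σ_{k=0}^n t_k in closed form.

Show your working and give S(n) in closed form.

S(n) = -6 + factorial(n + 4)/(2*2**n)

Ratio r(k) = (k + 3)*(k + 4)/(2*(k + 2)).
So A=k/2 + 2 and B=1, with C=k + 2.
Key eq: (k/2 + 2)·f(k+1) = (1)·f(k) + (k + 2).
d = 0 from the (1,0,1) case.
Coefficient equations give f(k) = 2.
Certificate R = B(k−1)f/C = 2/(k + 2) gives s_k = factorial(k + 3)/2**k.
Check: Δs_k = (k + 2)*factorial(k + 3)/(2*2**k). ✓
s_(n+1) = 2**(-n - 1)*factorial(n + 4) and s_(0) = 6, so S(n) = -6 + factorial(n + 4)/(2*2**n).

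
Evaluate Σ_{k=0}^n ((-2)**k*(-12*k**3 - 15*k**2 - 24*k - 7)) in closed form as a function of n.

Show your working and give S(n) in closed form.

r(k) = 2*(-12*k**3 - 51*k**2 - 90*k - 58)/(12*k**3 + 15*k**2 + 24*k + 7) after simplifying.
Factor: A=-2; B=1; C=k**3 + 5*k**2/4 + 2*k + 7/12.
f must satisfy (-2)·f(k+1) − (1)·f(k) = k**3 + 5*k**2/4 + 2*k + 7/12.
deg f ≤ 3 (via 0,0,3).
Solving with deg f ≤ 3: f(k) = -(4*k**3 - 3*k**2 + 4*k - 1)/12.
So s_k = (B(k−1)f/C)·t_k = (-(4*k**3 - 3*k**2 + 4*k - 1)/(12*k**3 + 15*k**2 + 24*k + 7))·t_k = (-2)**k*(4*k**3 - 3*k**2 + 4*k - 1).
Verify: (-2)**k*(-12*k**3 - 15*k**2 - 24*k - 7) matches t_k.
Σ_(k=0)^n t_k = s_(n+1) − s_(0) = ((-2)**(n + 1)*(4*n**3 + 9*n**2 + 10*n + 4)) − (-1), i.e. -8*(-2)**n*n**3 - 18*(-2)**n*n**2 - 20*(-2)**n*n - 8*(-2)**n + 1.

S(n) = -8*(-2)**n*n**3 - 18*(-2)**n*n**2 - 20*(-2)**n*n - 8*(-2)**n + 1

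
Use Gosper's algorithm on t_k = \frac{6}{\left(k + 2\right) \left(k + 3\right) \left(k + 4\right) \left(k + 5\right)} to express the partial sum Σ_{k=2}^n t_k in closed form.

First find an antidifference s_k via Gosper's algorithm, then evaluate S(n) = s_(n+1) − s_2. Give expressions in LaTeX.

Compute t_(k+1)/t_k: get (k + 2)/(k + 6).
Normal form (A,B,C) = (k + 2, k + 6, 1).
Key eq: (k + 2)·f(k+1) = (k + 5)·f(k) + (1).
From deg A=1, deg B=1, deg C=0: d=3.
Solve for f: f(k) = k*(k**2 + 9*k + 26)/72 (degree 3 ≤ 3).
R(k) = B(k−1)·f(k)/C(k) = k*(k + 5)*(k**2 + 9*k + 26)/72; s_k = R·t_k = k*(k**2 + 9*k + 26)/(12*(k + 2)*(k + 3)*(k + 4)).
Verify: 6/(k**4 + 14*k**3 + 71*k**2 + 154*k + 120) matches t_k.
Telescope: S(n) = s_(n+1) − s_(2) = (n**3 + 12*n**2 + 47*n + 36)/(12*(n**3 + 12*n**2 + 47*n + 60)) − (1/15) = (n**3 + 12*n**2 + 47*n - 60)/(60*(n**3 + 12*n**2 + 47*n + 60)).

S(n) = \frac{n^{3} + 12 n^{2} + 47 n - 60}{60 \left(n^{3} + 12 n^{2} + 47 n + 60\right)}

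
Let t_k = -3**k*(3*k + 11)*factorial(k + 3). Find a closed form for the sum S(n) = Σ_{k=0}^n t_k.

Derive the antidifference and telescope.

S(n) = -3*3**n*factorial(n + 4) + 6

Step 1: r(k) = 3*(k + 4)*(3*k + 14)/(3*k + 11).
Factor: A=3*k + 12; B=1; C=k + 11/3.
Set up (3*k + 12)·f(k+1) − (1)·f(k) − (k + 11/3) = 0.
deg f ≤ 0 (via 1,0,1).
Coefficient equations give f(k) = 1/3.
Get s_k = R·t_k = -3**k*factorial(k + 3) with R(k) = B(k−1)f(k)/C(k) = 1/(3*k + 11).
Check: Δs_k = -3**k*(3*k + 11)*factorial(k + 3). ✓
Σ_(k=0)^n t_k = s_(n+1) − s_(0) = (-3**(n + 1)*factorial(n + 4)) − (-6), i.e. -3*3**n*factorial(n + 4) + 6.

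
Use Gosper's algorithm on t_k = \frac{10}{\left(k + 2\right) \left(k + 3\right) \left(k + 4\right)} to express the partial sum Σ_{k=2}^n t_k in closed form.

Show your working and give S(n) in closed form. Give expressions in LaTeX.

S(n) = \frac{n^{2} + 7 n - 8}{4 \left(n^{2} + 7 n + 12\right)}

Step 1: r(k) = (k + 2)/(k + 5).
Take A(k)=k + 2, B(k)=k + 5, C(k)=1.
f must satisfy (k + 2)·f(k+1) − (k + 4)·f(k) = 1.
From deg A=1, deg B=1, deg C=0: d=2.
Match coefficients ⇒ f(k) = k*(k + 5)/12.
Get s_k = R·t_k = 5*k*(k + 5)/(6*(k + 2)*(k + 3)) with R(k) = B(k−1)f(k)/C(k) = k*(k + 4)*(k + 5)/12.
Verify: 10/(k**3 + 9*k**2 + 26*k + 24) matches t_k.
Σ_(k=2)^n t_k = s_(n+1) − s_(2) = (5*(n**2 + 7*n + 6)/(6*(n**2 + 7*n + 12))) − (7/12), i.e. (n**2 + 7*n - 8)/(4*(n**2 + 7*n + 12)).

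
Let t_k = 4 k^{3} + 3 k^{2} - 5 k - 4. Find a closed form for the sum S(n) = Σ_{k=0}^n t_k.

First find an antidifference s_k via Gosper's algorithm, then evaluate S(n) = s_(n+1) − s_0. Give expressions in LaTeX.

Step 1: r(k) = (4*k**3 + 15*k**2 + 13*k - 2)/(4*k**3 + 3*k**2 - 5*k - 4).
Take A(k)=1, B(k)=1, C(k)=k**3 + 3*k**2/4 - 5*k/4 - 1.
Set up (1)·f(k+1) − (1)·f(k) − (k**3 + 3*k**2/4 - 5*k/4 - 1) = 0.
Bound: deg f ≤ 4.
A polynomial solution: f(k) = k*(k + 1)*(k**2 - 2*k - 1)/4.
Then R = B(k−1)f/C = k*(k**2 - 2*k - 1)/(4*k**2 - k - 4), so s_k = R(k)·t_k = k*(k**3 - k**2 - 3*k - 1).
Check: Δs_k = 4*k**3 + 3*k**2 - 5*k - 4. ✓
Telescope: S(n) = s_(n+1) − s_(0) = n**4 + 3*n**3 - 6*n - 4 − (0) = n**4 + 3*n**3 - 6*n - 4.

S(n) = n^{4} + 3 n^{3} - 6 n - 4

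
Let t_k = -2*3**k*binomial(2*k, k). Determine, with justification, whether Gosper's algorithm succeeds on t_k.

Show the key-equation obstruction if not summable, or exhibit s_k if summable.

No — key equation has no polynomial f.

Ratio r(k) = 6*(2*k + 1)/(k + 1).
Factor: A=12*k + 6; B=k + 1; C=1.
f must satisfy (12*k + 6)·f(k+1) − (k)·f(k) = 1.
Bound: deg f ≤ -1.
deg f ≤ -1 is impossible — no certificate.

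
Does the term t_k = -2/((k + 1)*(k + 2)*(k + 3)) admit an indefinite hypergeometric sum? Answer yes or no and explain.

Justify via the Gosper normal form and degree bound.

Yes. s_k = k*(-k - 3)/(2*(k + 1)*(k + 2)).

The ratio is (k + 1)/(k + 4).
Take A(k)=k + 1, B(k)=k + 4, C(k)=1.
Key eq: (k + 1)·f(k+1) = (k + 3)·f(k) + (1).
deg f ≤ 2 (via 1,1,0).
Solve for f: f(k) = k*(k + 3)/4 (degree 2 ≤ 2).
R(k) = B(k−1)·f(k)/C(k) = k*(k + 3)**2/4; s_k = R·t_k = k*(-k - 3)/(2*(k + 1)*(k + 2)).
Check: Δs_k = -2/(k**3 + 6*k**2 + 11*k + 6). ✓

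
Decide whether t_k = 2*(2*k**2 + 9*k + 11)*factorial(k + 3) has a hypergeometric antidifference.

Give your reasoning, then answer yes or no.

Yes. s_k = 2*(2*k + 1)*factorial(k + 3).

Step 1: r(k) = (k + 4)*(9*k + 2*(k + 1)**2 + 20)/(2*k**2 + 9*k + 11).
So A=k + 4 and B=1, with C=k**2 + 9*k/2 + 11/2.
Need (k + 4)·f(k+1) − (1)·f(k) = k**2 + 9*k/2 + 11/2.
Bound: deg f ≤ 1.
A polynomial solution: f(k) = (2*k + 1)/2.
Then R = B(k−1)f/C = (2*k + 1)/(2*k**2 + 9*k + 11), so s_k = R(k)·t_k = 2*(2*k + 1)*factorial(k + 3).
Δs = 2*(2*k**2 + 9*k + 11)*factorial(k + 3), as required.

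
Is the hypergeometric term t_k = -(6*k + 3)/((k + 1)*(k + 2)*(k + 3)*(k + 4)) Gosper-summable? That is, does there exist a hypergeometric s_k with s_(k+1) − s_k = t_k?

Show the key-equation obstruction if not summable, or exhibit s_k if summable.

The ratio is (k + 1)*(2*k + 3)/((k + 5)*(2*k + 1)).
Take A(k)=k + 1, B(k)=k + 5, C(k)=k + 1/2.
f must satisfy (k + 1)·f(k+1) − (k + 4)·f(k) = k + 1/2.
d = 3 from the (1,1,1) case.
Coefficient equations give f(k) = k*(k**2 + 6*k + 2)/18.
So s_k = (B(k−1)f/C)·t_k = (k*(k + 4)*(k**2 + 6*k + 2)/(9*(2*k + 1)))·t_k = -k*(k**2 + 6*k + 2)/(3*(k + 1)*(k + 2)*(k + 3)).
Check: Δs_k = 3*(-2*k - 1)/(k**4 + 10*k**3 + 35*k**2 + 50*k + 24). ✓

Yes. s_k = -k*(k**2 + 6*k + 2)/(3*(k + 1)*(k + 2)*(k + 3)).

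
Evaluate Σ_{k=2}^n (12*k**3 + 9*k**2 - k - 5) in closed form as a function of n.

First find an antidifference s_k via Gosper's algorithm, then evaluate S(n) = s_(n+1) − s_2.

t_(k+1)/t_k = (12*k**3 + 45*k**2 + 53*k + 15)/(12*k**3 + 9*k**2 - k - 5).
Take A(k)=1, B(k)=1, C(k)=k**3 + 3*k**2/4 - k/12 - 5/12.
Key eq: (1)·f(k+1) = (1)·f(k) + (k**3 + 3*k**2/4 - k/12 - 5/12).
Bound: deg f ≤ 4.
Solve for f: f(k) = k*(3*k**3 - 3*k**2 - 2*k - 3)/12 (degree 4 ≤ 4).
Then R = B(k−1)f/C = k*(3*k**3 - 3*k**2 - 2*k - 3)/(12*k**3 + 9*k**2 - k - 5), so s_k = R(k)·t_k = k*(3*k**3 - 3*k**2 - 2*k - 3).
s_(k+1) − s_k = 12*k**3 + 9*k**2 - k - 5 = t_k.
s_(n+1) = 3*n**4 + 9*n**3 + 7*n**2 - 4*n - 5 and s_(2) = 10, so S(n) = 3*n**4 + 9*n**3 + 7*n**2 - 4*n - 15.

S(n) = 3*n**4 + 9*n**3 + 7*n**2 - 4*n - 15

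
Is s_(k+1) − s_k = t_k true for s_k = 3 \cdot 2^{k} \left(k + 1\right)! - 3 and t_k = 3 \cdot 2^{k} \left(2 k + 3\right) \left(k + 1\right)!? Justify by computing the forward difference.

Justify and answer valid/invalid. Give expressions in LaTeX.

s_(k+1) = 3*2**(k + 1)*factorial(k + 2) - 3
s_(k+1) − s_k = 3*2**k*(2*k + 3)*factorial(k + 1)
(s_(k+1) − s_k) − t_k = 0

Valid: the claim telescopes to t_k.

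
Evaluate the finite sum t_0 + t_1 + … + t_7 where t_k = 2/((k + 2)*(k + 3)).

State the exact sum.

t_(k+1)/t_k = (k + 2)/(k + 4).
Gosper form: A/B · C(k+1)/C(k) with A=k + 2, B=k + 4, C=1.
Set up (k + 2)·f(k+1) − (k + 3)·f(k) − (1) = 0.
deg f ≤ 1 (via 1,1,0).
Solve for f: f(k) = k/2 (degree 1 ≤ 1).
So s_k = (B(k−1)f/C)·t_k = (k*(k + 3)/2)·t_k = k/(k + 2).
Δs = 2/(k**2 + 5*k + 6), as required.
Sum = s_(8) − s_(0); s_(8) = 4/5, s_(0) = 0 ⇒ 4/5.

Σ = 4/5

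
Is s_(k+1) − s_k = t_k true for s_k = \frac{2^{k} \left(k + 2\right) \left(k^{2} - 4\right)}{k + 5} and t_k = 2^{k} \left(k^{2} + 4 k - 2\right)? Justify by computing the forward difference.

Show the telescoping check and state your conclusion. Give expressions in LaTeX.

Invalid: residual \frac{3 \cdot 2^{k} \left(- k^{3} - 8 k^{2} - 18 k + 6\right)}{k^{2} + 11 k + 30} ≠ 0.

s_(k+1) = 2**(k + 1)*(k + 3)*((k + 1)**2 - 4)/(k + 6)
s_(k+1) − s_k = 2**k*(k**4 + 12*k**3 + 48*k**2 + 44*k - 42)/(k**2 + 11*k + 30)
(s_(k+1) − s_k) − t_k = 3*2**k*(-k**3 - 8*k**2 - 18*k + 6)/(k**2 + 11*k + 30)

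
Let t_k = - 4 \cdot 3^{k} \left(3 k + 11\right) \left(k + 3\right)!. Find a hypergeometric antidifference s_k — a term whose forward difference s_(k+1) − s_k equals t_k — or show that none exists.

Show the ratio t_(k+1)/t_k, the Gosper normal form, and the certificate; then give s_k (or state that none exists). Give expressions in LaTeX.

s_k = - 4 \cdot 3^{k} \left(k + 3\right)!

Compute t_(k+1)/t_k: get 3*(k + 4)*(3*k + 14)/(3*k + 11).
So A=3*k + 12 and B=1, with C=k + 11/3.
Solve (3*k + 12)·f(k+1) − (1)·f(k) = k + 11/3.
deg f ≤ 0 (via 1,0,1).
Solve for f: f(k) = 1/3 (degree 0 ≤ 0).
Then R = B(k−1)f/C = 1/(3*k + 11), so s_k = R(k)·t_k = -4*3**k*factorial(k + 3).
Verify: -4*3**k*(3*k + 11)*factorial(k + 3) matches t_k.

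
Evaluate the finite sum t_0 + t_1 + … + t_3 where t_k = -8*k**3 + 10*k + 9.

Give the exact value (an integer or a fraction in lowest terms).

r(k) = (10*k - 8*(k + 1)**3 + 19)/(-8*k**3 + 10*k + 9) after simplifying.
A = 1, B = 1, C = k**3 - 5*k/4 - 9/8.
f must satisfy (1)·f(k+1) − (1)·f(k) = k**3 - 5*k/4 - 9/8.
From deg A=0, deg B=0, deg C=3: d=4.
Solve for f: f(k) = k*(2*k**3 - 4*k**2 - 3*k - 4)/8 (degree 4 ≤ 4).
Then R = B(k−1)f/C = k*(2*k**3 - 4*k**2 - 3*k - 4)/(8*k**3 - 10*k - 9), so s_k = R(k)·t_k = k*(-2*k**3 + 4*k**2 + 3*k + 4).
Δs = -8*k**3 + 10*k + 9, as required.
Evaluate s at k=4 and k=0: -192 and 0; difference -192.

Σ = -192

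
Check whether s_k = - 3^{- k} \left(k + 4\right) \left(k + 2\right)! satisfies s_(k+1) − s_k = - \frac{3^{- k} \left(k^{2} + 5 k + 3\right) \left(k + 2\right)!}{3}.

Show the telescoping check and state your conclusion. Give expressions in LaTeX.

Valid — Δs_k = t_k.

s_(k+1) = -(k + 5)*factorial(k + 3)/(3*3**k)
s_(k+1) − s_k = -(k**2 + 5*k + 3)*factorial(k + 2)/(3*3**k)
(s_(k+1) − s_k) − t_k = 0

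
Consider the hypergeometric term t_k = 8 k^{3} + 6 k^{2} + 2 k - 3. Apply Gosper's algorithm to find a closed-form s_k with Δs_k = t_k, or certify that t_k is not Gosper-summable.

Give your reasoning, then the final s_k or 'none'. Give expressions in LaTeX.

s_k = k \left(2 k^{3} - 2 k^{2} - 3\right)

Ratio r(k) = (8*k**3 + 30*k**2 + 38*k + 13)/(8*k**3 + 6*k**2 + 2*k - 3).
Factor: A=1; B=1; C=k**3 + 3*k**2/4 + k/4 - 3/8.
Set up (1)·f(k+1) − (1)·f(k) − (k**3 + 3*k**2/4 + k/4 - 3/8) = 0.
deg f ≤ 4 (via 0,0,3).
Solve for f: f(k) = k*(2*k**3 - 2*k**2 - 3)/8 (degree 4 ≤ 4).
R(k) = B(k−1)·f(k)/C(k) = k*(2*k**3 - 2*k**2 - 3)/(8*k**3 + 6*k**2 + 2*k - 3); s_k = R·t_k = k*(2*k**3 - 2*k**2 - 3).
Check: Δs_k = 8*k**3 + 6*k**2 + 2*k - 3. ✓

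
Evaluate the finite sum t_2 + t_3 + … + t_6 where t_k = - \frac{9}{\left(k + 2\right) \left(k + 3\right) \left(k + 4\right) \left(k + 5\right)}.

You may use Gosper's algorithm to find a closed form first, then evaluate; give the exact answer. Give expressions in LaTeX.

Step 1: r(k) = (k + 2)/(k + 6).
Gosper form: A/B · C(k+1)/C(k) with A=k + 2, B=k + 6, C=1.
Set up (k + 2)·f(k+1) − (k + 5)·f(k) − (1) = 0.
deg f ≤ 3 (via 1,1,0).
Coefficient equations give f(k) = k*(k**2 + 9*k + 26)/72.
Then R = B(k−1)f/C = k*(k + 5)*(k**2 + 9*k + 26)/72, so s_k = R(k)·t_k = k*(-k**2 - 9*k - 26)/(8*(k + 2)*(k + 3)*(k + 4)).
Verify: -9/(k**4 + 14*k**3 + 71*k**2 + 154*k + 120) matches t_k.
Telescoping: Σ = s_(7) − s_(2) = -161/1320 − (-1/10) = -29/1320.

Σ = -29/1320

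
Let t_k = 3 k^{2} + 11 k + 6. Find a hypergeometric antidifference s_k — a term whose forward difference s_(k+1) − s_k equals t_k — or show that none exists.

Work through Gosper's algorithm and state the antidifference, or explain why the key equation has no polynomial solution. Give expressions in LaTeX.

s_k = k \left(k^{2} + 4 k + 1\right)

The ratio is (3*k**2 + 17*k + 20)/(3*k**2 + 11*k + 6).
So A=1 and B=1, with C=k**2 + 11*k/3 + 2.
Need (1)·f(k+1) − (1)·f(k) = k**2 + 11*k/3 + 2.
d = 3 from the (0,0,2) case.
Match coefficients ⇒ f(k) = k*(k**2 + 4*k + 1)/3.
Then R = B(k−1)f/C = k*(k**2 + 4*k + 1)/((k + 3)*(3*k + 2)), so s_k = R(k)·t_k = k*(k**2 + 4*k + 1).
Check: Δs_k = 3*k**2 + 11*k + 6. ✓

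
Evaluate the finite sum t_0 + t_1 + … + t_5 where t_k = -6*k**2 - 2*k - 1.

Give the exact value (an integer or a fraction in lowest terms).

Σ = -366

The ratio is (6*k**2 + 14*k + 9)/(6*k**2 + 2*k + 1).
Gosper form: A/B · C(k+1)/C(k) with A=1, B=1, C=k**2 + k/3 + 1/6.
Set up (1)·f(k+1) − (1)·f(k) − (k**2 + k/3 + 1/6) = 0.
From deg A=0, deg B=0, deg C=2: d=3.
Solving with deg f ≤ 3: f(k) = k*(2*k**2 - 2*k + 1)/6.
So s_k = (B(k−1)f/C)·t_k = (k*(2*k**2 - 2*k + 1)/(6*k**2 + 2*k + 1))·t_k = k*(-2*k**2 + 2*k - 1).
Verify: -6*k**2 - 2*k - 1 matches t_k.
Σ_(k=0)^(5) t_k = s_(6) − s_(0) = -366 − (0) = -366.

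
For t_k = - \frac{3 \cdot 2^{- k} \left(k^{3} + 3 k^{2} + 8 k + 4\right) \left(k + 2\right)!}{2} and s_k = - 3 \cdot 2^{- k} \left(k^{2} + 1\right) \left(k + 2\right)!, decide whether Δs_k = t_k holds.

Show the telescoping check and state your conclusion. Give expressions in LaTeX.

valid (s_(k+1) − s_k reduces to t_k)

s_(k+1) = -3*(k**2 + 2*k + 2)*factorial(k + 3)/(2*2**k)
s_(k+1) − s_k = -3*(k**3 + 3*k**2 + 8*k + 4)*factorial(k + 2)/(2*2**k)
(s_(k+1) − s_k) − t_k = 0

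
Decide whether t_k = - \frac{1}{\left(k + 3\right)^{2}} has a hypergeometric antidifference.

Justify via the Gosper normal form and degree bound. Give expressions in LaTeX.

No — the linear system for f has no solution.

Step 1: r(k) = (k + 3)**2/(k + 4)**2.
Gosper form: A/B · C(k+1)/C(k) with A=k**2 + 6*k + 9, B=k**2 + 8*k + 16, C=1.
Key eq: (k**2 + 6*k + 9)·f(k+1) = (k**2 + 6*k + 9)·f(k) + (1).
Bound: deg f ≤ 0.
Put f(k) = c0: A·f(k+1) − B(k−1)·f(k) − C = -1; need -1 = 0 — inconsistent ⇒ no f, not summable.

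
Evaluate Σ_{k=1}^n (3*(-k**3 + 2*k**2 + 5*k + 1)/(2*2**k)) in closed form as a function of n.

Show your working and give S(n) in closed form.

The ratio is (k**3 + k**2 - 6*k - 7)/(2*(k**3 - 2*k**2 - 5*k - 1)).
Take A(k)=1/2, B(k)=1, C(k)=k**3 - 2*k**2 - 5*k - 1.
Key eq: (1/2)·f(k+1) = (1)·f(k) + (k**3 - 2*k**2 - 5*k - 1).
d = 3 from the (0,0,3) case.
Solving with deg f ≤ 3: f(k) = -2*(k**3 + k**2 + 1).
Then R = B(k−1)f/C = -2*(k**3 + k**2 + 1)/(k**3 - 2*k**2 - 5*k - 1), so s_k = R(k)·t_k = 3*(k**3 + k**2 + 1)/2**k.
Verify: 3*(-k**3 + 2*k**2 + 5*k + 1)/(2*2**k) matches t_k.
s_(n+1) = 3*2**(-n - 1)*(n**3 + 4*n**2 + 5*n + 3) and s_(1) = 9/2, so S(n) = 3*2**(-n - 1)*(-3*2**n + n**3 + 4*n**2 + 5*n + 3).

S(n) = 3*2**(-n - 1)*(-3*2**n + n**3 + 4*n**2 + 5*n + 3)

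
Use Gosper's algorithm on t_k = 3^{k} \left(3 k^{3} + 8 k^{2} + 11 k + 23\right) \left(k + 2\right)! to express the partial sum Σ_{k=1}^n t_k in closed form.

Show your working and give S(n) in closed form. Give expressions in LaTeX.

S(n) = 3 \cdot 3^{n} n^{2} \left(n + 3\right)! + 9 \cdot 3^{n} \left(n + 3\right)! - 54

Ratio r(k) = 3*(3*k**4 + 26*k**3 + 87*k**2 + 153*k + 135)/(3*k**3 + 8*k**2 + 11*k + 23).
Take A(k)=3*k + 9, B(k)=1, C(k)=k**3 + 8*k**2/3 + 11*k/3 + 23/3.
Key eq: (3*k + 9)·f(k+1) = (1)·f(k) + (k**3 + 8*k**2/3 + 11*k/3 + 23/3).
From deg A=1, deg B=0, deg C=3: d=2.
A polynomial solution: f(k) = (k**2 - 2*k + 4)/3.
R(k) = B(k−1)·f(k)/C(k) = (k**2 - 2*k + 4)/(3*k**3 + 8*k**2 + 11*k + 23); s_k = R·t_k = 3**k*(k**2 - 2*k + 4)*factorial(k + 2).
s_(k+1) − s_k = 3**k*(3*k**3 + 8*k**2 + 11*k + 23)*factorial(k + 2) = t_k.
Telescope: S(n) = s_(n+1) − s_(1) = 3**(n + 1)*(n**2 + 3)*factorial(n + 3) − (54) = 3*3**n*n**2*factorial(n + 3) + 9*3**n*factorial(n + 3) - 54.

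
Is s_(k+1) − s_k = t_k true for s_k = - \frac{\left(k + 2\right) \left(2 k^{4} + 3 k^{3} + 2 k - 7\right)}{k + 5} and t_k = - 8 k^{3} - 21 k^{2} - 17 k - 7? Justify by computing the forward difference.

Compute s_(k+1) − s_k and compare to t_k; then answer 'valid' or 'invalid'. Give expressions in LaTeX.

Invalid: residual \frac{6 \left(3 k^{4} + 29 k^{3} + 61 k^{2} + 45 k + 21\right)}{k^{2} + 11 k + 30} ≠ 0.

s_(k+1) = -(k + 3)*(2*k + 2*(k + 1)**4 + 3*(k + 1)**3 - 5)/(k + 6)
s_(k+1) − s_k = (-8*k**5 - 91*k**4 - 314*k**3 - 458*k**2 - 317*k - 84)/(k**2 + 11*k + 30)
(s_(k+1) − s_k) − t_k = 6*(3*k**4 + 29*k**3 + 61*k**2 + 45*k + 21)/(k**2 + 11*k + 30)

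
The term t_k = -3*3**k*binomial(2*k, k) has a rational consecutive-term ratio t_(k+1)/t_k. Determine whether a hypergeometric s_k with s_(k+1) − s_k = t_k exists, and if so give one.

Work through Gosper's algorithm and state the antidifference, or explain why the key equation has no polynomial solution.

Step 1: r(k) = 6*(2*k + 1)/(k + 1).
So A=12*k + 6 and B=k + 1, with C=1.
Key eq: (12*k + 6)·f(k+1) = (k)·f(k) + (1).
Degrees (1,1,0) ⇒ d ≤ -1.
Negative degree bound (-1): no f exists, t_k not Gosper-summable.

none (Gosper's algorithm certifies no s_k)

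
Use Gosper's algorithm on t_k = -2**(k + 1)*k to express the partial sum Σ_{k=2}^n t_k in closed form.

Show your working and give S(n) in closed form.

S(n) = 2**(n + 2)*(1 - n)

The ratio is 2 + 2/k.
Gosper form: A/B · C(k+1)/C(k) with A=2, B=1, C=k.
Need (2)·f(k+1) − (1)·f(k) = k.
Bound: deg f ≤ 1.
Match coefficients ⇒ f(k) = k - 2.
So s_k = (B(k−1)f/C)·t_k = ((k - 2)/k)·t_k = 2**(k + 1)*(2 - k).
Δs = -2**(k + 1)*k, as required.
Σ_(k=2)^n t_k = s_(n+1) − s_(2) = (2**(n + 2)*(1 - n)) − (0), i.e. 2**(n + 2)*(1 - n).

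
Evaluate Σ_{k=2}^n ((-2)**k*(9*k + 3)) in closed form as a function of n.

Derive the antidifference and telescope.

r(k) = 2*(-3*k - 4)/(3*k + 1) after simplifying.
So A=-2 and B=1, with C=k + 1/3.
Key eq: (-2)·f(k+1) = (1)·f(k) + (k + 1/3).
d = 1 from the (0,0,1) case.
Coefficient equations give f(k) = -(3*k - 1)/9.
Certificate R = B(k−1)f/C = -(3*k - 1)/(3*(3*k + 1)) gives s_k = (-2)**k*(1 - 3*k).
Δs = (-2)**k*(9*k + 3), as required.
Telescope: S(n) = s_(n+1) − s_(2) = 2*(-2)**n*(3*n + 2) − (-20) = 6*(-2)**n*n + 4*(-2)**n + 20.

S(n) = 6*(-2)**n*n + 4*(-2)**n + 20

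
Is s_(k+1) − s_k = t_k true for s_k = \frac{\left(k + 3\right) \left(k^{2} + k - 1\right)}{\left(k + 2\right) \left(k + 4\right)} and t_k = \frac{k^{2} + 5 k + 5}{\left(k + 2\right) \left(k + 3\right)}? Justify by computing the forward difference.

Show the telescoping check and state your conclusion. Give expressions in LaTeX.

s_(k+1) = (k + 4)*(k + (k + 1)**2)/((k + 3)*(k + 5))
s_(k+1) − s_k = (k**4 + 14*k**3 + 65*k**2 + 122*k + 77)/(k**4 + 14*k**3 + 71*k**2 + 154*k + 120)
(s_(k+1) − s_k) − t_k = (-5*k**2 - 23*k - 23)/(k**4 + 14*k**3 + 71*k**2 + 154*k + 120)

Invalid: residual \frac{- 5 k^{2} - 23 k - 23}{k^{4} + 14 k^{3} + 71 k^{2} + 154 k + 120} ≠ 0.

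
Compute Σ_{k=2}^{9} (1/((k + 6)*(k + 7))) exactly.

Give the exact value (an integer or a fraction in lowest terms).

Compute t_(k+1)/t_k: get (k + 6)/(k + 8).
So A=k + 6 and B=k + 8, with C=1.
Key eq: (k + 6)·f(k+1) = (k + 7)·f(k) + (1).
d = 1 from the (1,1,0) case.
Coefficient equations give f(k) = k/6.
So s_k = (B(k−1)f/C)·t_k = (k*(k + 7)/6)·t_k = k/(6*(k + 6)).
s_(k+1) − s_k = 1/(k**2 + 13*k + 42) = t_k.
Telescoping: Σ = s_(10) − s_(2) = 5/48 − (1/24) = 1/16.

Σ = 1/16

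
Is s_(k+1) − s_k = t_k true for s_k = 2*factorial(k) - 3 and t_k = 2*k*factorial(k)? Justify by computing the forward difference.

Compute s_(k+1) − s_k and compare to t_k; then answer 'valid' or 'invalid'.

Valid — Δs_k = t_k.

s_(k+1) = 2*factorial(k + 1) - 3
s_(k+1) − s_k = 2*k*factorial(k)
(s_(k+1) − s_k) − t_k = 0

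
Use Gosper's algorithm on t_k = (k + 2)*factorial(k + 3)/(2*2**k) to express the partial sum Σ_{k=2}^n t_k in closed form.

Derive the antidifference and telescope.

r(k) = (k + 3)*(k + 4)/(2*(k + 2)) after simplifying.
Take A(k)=k/2 + 2, B(k)=1, C(k)=k + 2.
Need (k/2 + 2)·f(k+1) − (1)·f(k) = k + 2.
From deg A=1, deg B=0, deg C=1: d=0.
A polynomial solution: f(k) = 2.
So s_k = (B(k−1)f/C)·t_k = (2/(k + 2))·t_k = factorial(k + 3)/2**k.
s_(k+1) − s_k = (k + 2)*factorial(k + 3)/(2*2**k) = t_k.
Telescope: S(n) = s_(n+1) − s_(2) = 2**(-n - 1)*factorial(n + 4) − (30) = -30 + factorial(n + 4)/(2*2**n).

S(n) = -30 + factorial(n + 4)/(2*2**n)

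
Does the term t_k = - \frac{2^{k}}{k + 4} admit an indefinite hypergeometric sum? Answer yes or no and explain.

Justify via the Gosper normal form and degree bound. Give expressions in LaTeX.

r(k) = 2*(k + 4)/(k + 5) after simplifying.
A = 2*k + 8, B = k + 5, C = 1.
Key eq: (2*k + 8)·f(k+1) = (k + 4)·f(k) + (1).
d = -1 from the (1,1,0) case.
deg f ≤ -1 is impossible — no certificate.

No; the degree bound rules out any f.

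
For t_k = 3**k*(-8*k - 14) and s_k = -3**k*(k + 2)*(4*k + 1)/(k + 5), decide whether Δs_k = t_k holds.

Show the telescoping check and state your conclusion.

Invalid: residual 3**(k + 1)*(8*k**2 + 50*k + 69)/(k**2 + 11*k + 30) ≠ 0.

s_(k+1) = -3**(k + 1)*(k + 3)*(4*k + 5)/(k + 6)
s_(k+1) − s_k = 3**k*(-8*k**3 - 78*k**2 - 244*k - 213)/(k**2 + 11*k + 30)
(s_(k+1) − s_k) − t_k = 3**(k + 1)*(8*k**2 + 50*k + 69)/(k**2 + 11*k + 30)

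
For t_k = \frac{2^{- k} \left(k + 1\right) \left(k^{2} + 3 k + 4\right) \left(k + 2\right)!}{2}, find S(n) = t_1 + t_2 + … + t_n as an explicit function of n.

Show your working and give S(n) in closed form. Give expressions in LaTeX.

S(n) = 2^{- n - 1} n \left(n + 3\right) \left(n + 3\right)!

Compute t_(k+1)/t_k: get (k + 2)*(k + 3)*(3*k + (k + 1)**2 + 7)/(2*(k + 1)*(k**2 + 3*k + 4)).
Take A(k)=k/2 + 3/2, B(k)=1, C(k)=k**3 + 4*k**2 + 7*k + 4.
Key eq: (k/2 + 3/2)·f(k+1) = (1)·f(k) + (k**3 + 4*k**2 + 7*k + 4).
deg f ≤ 2 (via 1,0,3).
Match coefficients ⇒ f(k) = 2*(k - 1)*(k + 2).
Certificate R = B(k−1)f/C = 2*(k - 1)*(k + 2)/((k + 1)*(k**2 + 3*k + 4)) gives s_k = (k - 1)*(k + 2)*factorial(k + 2)/2**k.
s_(k+1) − s_k = (k + 1)*(k**2 + 3*k + 4)*factorial(k + 2)/(2*2**k) = t_k.
Evaluate: s_(n+1) = 2**(-n - 1)*n*(n + 3)*factorial(n + 3); subtract s_(1) = 0 ⇒ S(n) = 2**(-n - 1)*n*(n + 3)*factorial(n + 3).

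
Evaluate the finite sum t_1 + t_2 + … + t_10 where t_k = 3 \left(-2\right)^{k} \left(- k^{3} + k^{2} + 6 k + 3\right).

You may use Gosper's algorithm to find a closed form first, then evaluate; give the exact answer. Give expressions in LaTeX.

Compute t_(k+1)/t_k: get 2*(-k**3 - 2*k**2 + 5*k + 9)/(k**3 - k**2 - 6*k - 3).
Gosper form: A/B · C(k+1)/C(k) with A=-2, B=1, C=k**3 - k**2 - 6*k - 3.
Need (-2)·f(k+1) − (1)·f(k) = k**3 - k**2 - 6*k - 3.
Degrees (0,0,3) ⇒ d ≤ 3.
Match coefficients ⇒ f(k) = -(k**3 - 3*k**2 - 4*k + 1)/3.
So s_k = (B(k−1)f/C)·t_k = (-(k**3 - 3*k**2 - 4*k + 1)/(3*(k**3 - k**2 - 6*k - 3)))·t_k = (-2)**k*(k**3 - 3*k**2 - 4*k + 1).
s_(k+1) − s_k = 3*(-2)**k*(-k**3 + k**2 + 6*k + 3) = t_k.
Telescoping: Σ = s_(11) − s_(1) = -1894400 − (10) = -1894410.

Σ = -1894410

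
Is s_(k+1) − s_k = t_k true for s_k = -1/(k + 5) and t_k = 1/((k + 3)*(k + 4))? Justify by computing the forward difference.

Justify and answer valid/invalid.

Invalid: residual 2*(-2*k - 9)/(k**4 + 18*k**3 + 119*k**2 + 342*k + 360) ≠ 0.

s_(k+1) = -1/(k + 6)
s_(k+1) − s_k = 1/((k + 5)*(k + 6))
(s_(k+1) − s_k) − t_k = 2*(-2*k - 9)/(k**4 + 18*k**3 + 119*k**2 + 342*k + 360)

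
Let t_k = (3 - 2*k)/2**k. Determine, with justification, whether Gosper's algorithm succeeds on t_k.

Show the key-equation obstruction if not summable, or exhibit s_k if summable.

t_(k+1)/t_k = (2*k - 1)/(2*(2*k - 3)).
So A=1/2 and B=1, with C=k - 3/2.
Need (1/2)·f(k+1) − (1)·f(k) = k - 3/2.
Bound: deg f ≤ 1.
Solve for f: f(k) = 1 - 2*k (degree 1 ≤ 1).
R(k) = B(k−1)·f(k)/C(k) = -2*(2*k - 1)/(2*k - 3); s_k = R·t_k = 2*(2*k - 1)/2**k.
Check: Δs_k = (3 - 2*k)/2**k. ✓

Yes. s_k = 2*(2*k - 1)/2**k.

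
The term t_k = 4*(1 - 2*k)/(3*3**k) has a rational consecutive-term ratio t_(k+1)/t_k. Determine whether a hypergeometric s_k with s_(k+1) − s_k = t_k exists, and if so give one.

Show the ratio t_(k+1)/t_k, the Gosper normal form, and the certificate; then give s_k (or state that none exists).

s_k = 4*k/3**k

Compute t_(k+1)/t_k: get (2*k + 1)/(3*(2*k - 1)).
Gosper form: A/B · C(k+1)/C(k) with A=1/3, B=1, C=k - 1/2.
Solve (1/3)·f(k+1) − (1)·f(k) = k - 1/2.
Degrees (0,0,1) ⇒ d ≤ 1.
Coefficient equations give f(k) = -3*k/2.
R(k) = B(k−1)·f(k)/C(k) = -3*k/(2*k - 1); s_k = R·t_k = 4*k/3**k.
Δs = 4*(1 - 2*k)/(3*3**k), as required.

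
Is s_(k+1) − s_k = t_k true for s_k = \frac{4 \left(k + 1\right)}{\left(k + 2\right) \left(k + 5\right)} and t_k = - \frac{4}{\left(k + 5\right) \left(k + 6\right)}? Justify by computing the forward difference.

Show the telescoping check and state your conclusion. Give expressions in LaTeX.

Invalid: residual \frac{8 \left(k + 4\right)}{k^{4} + 16 k^{3} + 91 k^{2} + 216 k + 180} ≠ 0.

s_(k+1) = 4*(k + 2)/((k + 3)*(k + 6))
s_(k+1) − s_k = 4*(-k**2 - 3*k + 2)/(k**4 + 16*k**3 + 91*k**2 + 216*k + 180)
(s_(k+1) − s_k) − t_k = 8*(k + 4)/(k**4 + 16*k**3 + 91*k**2 + 216*k + 180)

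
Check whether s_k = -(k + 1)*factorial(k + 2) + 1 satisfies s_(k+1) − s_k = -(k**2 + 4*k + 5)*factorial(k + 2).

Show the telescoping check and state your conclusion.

valid (s_(k+1) − s_k reduces to t_k)

s_(k+1) = -(k + 2)*factorial(k + 3) + 1
s_(k+1) − s_k = -(k**2 + 4*k + 5)*factorial(k + 2)
(s_(k+1) − s_k) − t_k = 0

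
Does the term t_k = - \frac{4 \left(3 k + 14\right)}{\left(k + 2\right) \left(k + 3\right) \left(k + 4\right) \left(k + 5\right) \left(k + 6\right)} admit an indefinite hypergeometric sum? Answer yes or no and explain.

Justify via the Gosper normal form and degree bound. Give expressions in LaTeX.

Yes. s_k = \frac{2 k \left(- k^{2} - 10 k - 31\right)}{15 \left(k^{3} + 10 k^{2} + 31 k + 30\right)}.

Step 1: r(k) = (k + 2)*(3*k + 17)/((k + 7)*(3*k + 14)).
So A=k + 2 and B=k + 7, with C=k + 14/3.
Solve (k + 2)·f(k+1) − (k + 6)·f(k) = k + 14/3.
deg f ≤ 4 (via 1,1,1).
Solving with deg f ≤ 4: f(k) = k*(k + 4)*(k**2 + 10*k + 31)/90.
So s_k = (B(k−1)f/C)·t_k = (k*(k + 4)*(k + 6)*(k**2 + 10*k + 31)/(30*(3*k + 14)))·t_k = 2*k*(-k**2 - 10*k - 31)/(15*(k**3 + 10*k**2 + 31*k + 30)).
Check: Δs_k = 4*(-3*k - 14)/(k**5 + 20*k**4 + 155*k**3 + 580*k**2 + 1044*k + 720). ✓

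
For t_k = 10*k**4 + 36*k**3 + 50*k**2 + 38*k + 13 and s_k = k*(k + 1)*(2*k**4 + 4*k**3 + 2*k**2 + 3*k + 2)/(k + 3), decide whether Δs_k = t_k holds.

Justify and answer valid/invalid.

Invalid: residual 2*(-8*k**5 - 62*k**4 - 156*k**3 - 185*k**2 - 125*k - 39)/(k**2 + 7*k + 12) ≠ 0.

s_(k+1) = (2*k**6 + 18*k**5 + 66*k**4 + 129*k**3 + 146*k**2 + 93*k + 26)/(k + 4)
s_(k+1) − s_k = (10*k**6 + 90*k**5 + 298*k**4 + 508*k**3 + 509*k**2 + 297*k + 78)/(k**2 + 7*k + 12)
(s_(k+1) − s_k) − t_k = 2*(-8*k**5 - 62*k**4 - 156*k**3 - 185*k**2 - 125*k - 39)/(k**2 + 7*k + 12)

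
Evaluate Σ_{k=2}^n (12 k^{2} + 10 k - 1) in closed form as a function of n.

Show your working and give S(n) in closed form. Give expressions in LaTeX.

S(n) = 4 n^{3} + 11 n^{2} + 6 n - 21

Step 1: r(k) = (12*k**2 + 34*k + 21)/(12*k**2 + 10*k - 1).
So A=1 and B=1, with C=k**2 + 5*k/6 - 1/12.
Solve (1)·f(k+1) − (1)·f(k) = k**2 + 5*k/6 - 1/12.
d = 3 from the (0,0,2) case.
Match coefficients ⇒ f(k) = k*(4*k**2 - k - 4)/12.
Certificate R = B(k−1)f/C = k*(4*k**2 - k - 4)/(12*k**2 + 10*k - 1) gives s_k = k*(4*k**2 - k - 4).
s_(k+1) − s_k = 12*k**2 + 10*k - 1 = t_k.
Telescope: S(n) = s_(n+1) − s_(2) = 4*n**3 + 11*n**2 + 6*n - 1 − (20) = 4*n**3 + 11*n**2 + 6*n - 21.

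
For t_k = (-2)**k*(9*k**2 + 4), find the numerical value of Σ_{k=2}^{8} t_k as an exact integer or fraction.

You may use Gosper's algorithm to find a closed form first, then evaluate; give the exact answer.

Σ = 107032

r(k) = 2*(-9*(k + 1)**2 - 4)/(9*k**2 + 4) after simplifying.
Factor: A=-2; B=1; C=k**2 + 4/9.
f must satisfy (-2)·f(k+1) − (1)·f(k) = k**2 + 4/9.
Degrees (0,0,2) ⇒ d ≤ 2.
Coefficient equations give f(k) = -(3*k**2 - 4*k + 2)/9.
So s_k = (B(k−1)f/C)·t_k = (-(3*k**2 - 4*k + 2)/(9*k**2 + 4))·t_k = (-2)**k*(-3*k**2 + 4*k - 2).
s_(k+1) − s_k = (-2)**k*(9*k**2 + 4) = t_k.
Telescoping: Σ = s_(9) − s_(2) = 107008 − (-24) = 107032.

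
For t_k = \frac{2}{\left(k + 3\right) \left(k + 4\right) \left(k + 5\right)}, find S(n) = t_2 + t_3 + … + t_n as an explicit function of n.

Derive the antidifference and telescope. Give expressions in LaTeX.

Compute t_(k+1)/t_k: get (k + 3)/(k + 6).
Take A(k)=k + 3, B(k)=k + 6, C(k)=1.
Need (k + 3)·f(k+1) − (k + 5)·f(k) = 1.
d = 2 from the (1,1,0) case.
Coefficient equations give f(k) = k*(k + 7)/24.
Certificate R = B(k−1)f/C = k*(k + 5)*(k + 7)/24 gives s_k = k*(k + 7)/(12*(k + 3)*(k + 4)).
Δs = 2/(k**3 + 12*k**2 + 47*k + 60), as required.
Telescope: S(n) = s_(n+1) − s_(2) = (n**2 + 9*n + 8)/(12*(n**2 + 9*n + 20)) − (1/20) = (n**2 + 9*n - 10)/(30*(n**2 + 9*n + 20)).

S(n) = \frac{n^{2} + 9 n - 10}{30 \left(n^{2} + 9 n + 20\right)}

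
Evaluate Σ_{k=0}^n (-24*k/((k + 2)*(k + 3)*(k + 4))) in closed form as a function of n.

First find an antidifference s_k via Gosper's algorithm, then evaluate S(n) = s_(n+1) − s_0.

S(n) = 4*n*(-n - 1)/(n**2 + 7*n + 12)

Step 1: r(k) = (k + 1)*(k + 2)/(k*(k + 5)).
Take A(k)=k + 2, B(k)=k + 5, C(k)=k.
Key eq: (k + 2)·f(k+1) = (k + 4)·f(k) + (k).
From deg A=1, deg B=1, deg C=1: d=2.
Solving with deg f ≤ 2: f(k) = k*(k - 1)/6.
Then R = B(k−1)f/C = (k - 1)*(k + 4)/6, so s_k = R(k)·t_k = 4*k*(1 - k)/((k + 2)*(k + 3)).
Verify: -24*k/(k**3 + 9*k**2 + 26*k + 24) matches t_k.
s_(n+1) = 4*n*(-n - 1)/(n**2 + 7*n + 12) and s_(0) = 0, so S(n) = 4*n*(-n - 1)/(n**2 + 7*n + 12).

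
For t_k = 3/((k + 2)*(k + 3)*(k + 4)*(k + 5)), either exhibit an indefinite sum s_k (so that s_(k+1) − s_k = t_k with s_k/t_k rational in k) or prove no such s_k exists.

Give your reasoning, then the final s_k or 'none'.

s_k = k*(k**2 + 9*k + 26)/(24*(k + 2)*(k + 3)*(k + 4))

r(k) = (k + 2)/(k + 6) after simplifying.
Gosper form: A/B · C(k+1)/C(k) with A=k + 2, B=k + 6, C=1.
Need (k + 2)·f(k+1) − (k + 5)·f(k) = 1.
From deg A=1, deg B=1, deg C=0: d=3.
Solve for f: f(k) = k*(k**2 + 9*k + 26)/72 (degree 3 ≤ 3).
Then R = B(k−1)f/C = k*(k + 5)*(k**2 + 9*k + 26)/72, so s_k = R(k)·t_k = k*(k**2 + 9*k + 26)/(24*(k + 2)*(k + 3)*(k + 4)).
Δs = 3/(k**4 + 14*k**3 + 71*k**2 + 154*k + 120), as required.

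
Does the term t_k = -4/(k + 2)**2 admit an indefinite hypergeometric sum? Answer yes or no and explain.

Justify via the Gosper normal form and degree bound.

r(k) = (k + 2)**2/(k + 3)**2 after simplifying.
Factor: A=k**2 + 4*k + 4; B=k**2 + 6*k + 9; C=1.
Set up (k**2 + 4*k + 4)·f(k+1) − (k**2 + 4*k + 4)·f(k) − (1) = 0.
deg f ≤ 0 (via 2,2,0).
Put f(k) = c0: A·f(k+1) − B(k−1)·f(k) − C = -1; need -1 = 0 — inconsistent ⇒ no f, not summable.

No. Not Gosper-summable.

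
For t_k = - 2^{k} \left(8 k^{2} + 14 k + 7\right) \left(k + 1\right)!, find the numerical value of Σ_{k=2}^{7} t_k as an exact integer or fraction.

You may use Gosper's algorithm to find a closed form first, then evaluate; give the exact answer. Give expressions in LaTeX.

r(k) = 2*(8*k**3 + 46*k**2 + 89*k + 58)/(8*k**2 + 14*k + 7) after simplifying.
Factor: A=2*k + 4; B=1; C=k**2 + 7*k/4 + 7/8.
f must satisfy (2*k + 4)·f(k+1) − (1)·f(k) = k**2 + 7*k/4 + 7/8.
Bound: deg f ≤ 1.
Solve for f: f(k) = (4*k - 3)/8 (degree 1 ≤ 1).
Certificate R = B(k−1)f/C = (4*k - 3)/(8*k**2 + 14*k + 7) gives s_k = -2**k*(4*k - 3)*factorial(k + 1).
Δs = -2**k*(8*k**2 + 14*k + 7)*factorial(k + 1), as required.
Sum = s_(8) − s_(2); s_(8) = -2694021120, s_(2) = -120 ⇒ -2694021000.

Σ = -2694021000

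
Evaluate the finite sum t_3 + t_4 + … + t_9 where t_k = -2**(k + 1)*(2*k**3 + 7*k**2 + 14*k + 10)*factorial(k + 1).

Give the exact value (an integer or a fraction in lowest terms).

Σ = -8338459848576

The ratio is 2*(2*k**4 + 17*k**3 + 60*k**2 + 101*k + 66)/(2*k**3 + 7*k**2 + 14*k + 10).
Take A(k)=2*k + 4, B(k)=1, C(k)=k**3 + 7*k**2/2 + 7*k + 5.
Key eq: (2*k + 4)·f(k+1) = (1)·f(k) + (k**3 + 7*k**2/2 + 7*k + 5).
From deg A=1, deg B=0, deg C=3: d=2.
Coefficient equations give f(k) = (k**2 + 2)/2.
Get s_k = R·t_k = -2**(k + 1)*(k**2 + 2)*factorial(k + 1) with R(k) = B(k−1)f(k)/C(k) = (k**2 + 2)/(2*k**3 + 7*k**2 + 14*k + 10).
s_(k+1) − s_k = -2**(k + 1)*(2*k**3 + 7*k**2 + 14*k + 10)*factorial(k + 1) = t_k.
Sum = s_(10) − s_(3); s_(10) = -8338459852800, s_(3) = -4224 ⇒ -8338459848576.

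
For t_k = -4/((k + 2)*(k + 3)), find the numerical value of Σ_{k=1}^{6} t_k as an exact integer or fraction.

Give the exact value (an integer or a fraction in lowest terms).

r(k) = (k + 2)/(k + 4) after simplifying.
So A=k + 2 and B=k + 4, with C=1.
Need (k + 2)·f(k+1) − (k + 3)·f(k) = 1.
d = 1 from the (1,1,0) case.
A polynomial solution: f(k) = k/2.
So s_k = (B(k−1)f/C)·t_k = (k*(k + 3)/2)·t_k = -2*k/(k + 2).
Verify: -4/(k**2 + 5*k + 6) matches t_k.
Evaluate s at k=7 and k=1: -14/9 and -2/3; difference -8/9.

Σ = -8/9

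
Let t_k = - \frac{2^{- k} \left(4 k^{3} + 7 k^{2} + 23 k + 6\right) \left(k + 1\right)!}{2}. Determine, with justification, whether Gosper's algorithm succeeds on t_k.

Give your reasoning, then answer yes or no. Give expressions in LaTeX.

Yes. s_k = - 2^{- k} \left(4 k^{2} - k + 4\right) \left(k + 1\right)!.

r(k) = (4*k**4 + 27*k**3 + 87*k**2 + 138*k + 80)/(2*(4*k**3 + 7*k**2 + 23*k + 6)) after simplifying.
Normal form (A,B,C) = (k/2 + 1, 1, k**3 + 7*k**2/4 + 23*k/4 + 3/2).
Set up (k/2 + 1)·f(k+1) − (1)·f(k) − (k**3 + 7*k**2/4 + 23*k/4 + 3/2) = 0.
From deg A=1, deg B=0, deg C=3: d=2.
A polynomial solution: f(k) = (4*k**2 - k + 4)/2.
Certificate R = B(k−1)f/C = 2*(4*k**2 - k + 4)/(4*k**3 + 7*k**2 + 23*k + 6) gives s_k = -(4*k**2 - k + 4)*factorial(k + 1)/2**k.
Check: Δs_k = -(4*k**3 + 7*k**2 + 23*k + 6)*factorial(k + 1)/(2*2**k). ✓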